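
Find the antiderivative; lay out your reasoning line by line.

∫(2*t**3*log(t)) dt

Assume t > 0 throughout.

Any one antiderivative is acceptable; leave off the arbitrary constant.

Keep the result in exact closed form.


Step 1. Integrate ∫(2*t**3*log(t)) dt by parts with u = log(t), dv = (2*t**3) dt, so v = t**4/2 [assuming t > 0]: now t**4*log(t)/2 + ∫(-t**3/2) dt.
Step 2. Evaluate the standard form: now t**4*log(t)/2 - t**4/8.
Answer: t**4*log(t)/2 - t**4/8.


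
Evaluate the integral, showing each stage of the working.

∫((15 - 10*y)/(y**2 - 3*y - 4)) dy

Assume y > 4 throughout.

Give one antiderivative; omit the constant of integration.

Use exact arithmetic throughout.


Step 1. Decompose ∫((15 - 10*y)/(y**2 - 3*y - 4)) dy by partial fractions, (15 - 10*y)/(y**2 - 3*y - 4) = -5/(y + 1) - 5/(y - 4): now ∫(-5/(y - 4)) dy + ∫(-5/(y + 1)) dy.
Step 2. Evaluate the standard form [assuming y > 4]: now -5*log(y - 4) + ∫(-5/(y + 1)) dy.
Step 3. Evaluate the standard form [assuming y > -1]: now -5*log(y - 4) - 5*log(y + 1).
Answer: -5*log(y - 4) - 5*log(y + 1).


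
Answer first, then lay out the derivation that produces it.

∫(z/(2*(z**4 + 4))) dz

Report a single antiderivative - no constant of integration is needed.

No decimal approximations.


The answer is atan(z**2/2)/8.
Step 1. Substitute u = z**2, turning ∫(z/(2*(z**4 + 4))) dz into ∫(1/(4*(u**2 + 4))) du: now ∫(1/(4*(u**2 + 4))) du.
Step 2. Evaluate the standard form: now atan(u/2)/8.
Step 3. Substitute back u = z**2: now atan(z**2/2)/8.
Answer: atan(z**2/2)/8.


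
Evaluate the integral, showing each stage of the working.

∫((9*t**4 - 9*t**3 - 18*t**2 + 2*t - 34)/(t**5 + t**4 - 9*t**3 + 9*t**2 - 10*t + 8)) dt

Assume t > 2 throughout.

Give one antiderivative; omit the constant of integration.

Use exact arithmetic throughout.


Step 1. Decompose ∫((9*t**4 - 9*t**3 - 18*t**2 + 2*t - 34)/(t**5 + t**4 - 9*t**3 + 9*t**2 - 10*t + 8)) dt by partial fractions, (9*t**4 - 9*t**3 - 18*t**2 + 2*t - 34)/(t**5 + t**4 - 9*t**3 + 9*t**2 - 10*t + 8) = -1/(t**2 + 1) + 5/(t + 4) + 5/(t - 1) - 1/(t - 2): now ∫(-1/(t - 2)) dt + ∫(5/(t - 1)) dt + ∫(5/(t + 4)) dt + ∫(-1/(t**2 + 1)) dt.
Step 2. Evaluate the standard form [assuming t > -4]: now 5*log(t + 4) + ∫(-1/(t - 2)) dt + ∫(5/(t - 1)) dt + ∫(-1/(t**2 + 1)) dt.
Step 3. Evaluate the standard form [assuming t > 1]: now 5*log(t - 1) + 5*log(t + 4) + ∫(-1/(t - 2)) dt + ∫(-1/(t**2 + 1)) dt.
Step 4. Evaluate the standard form [assuming t > 2]: now -log(t - 2) + 5*log(t - 1) + 5*log(t + 4) + ∫(-1/(t**2 + 1)) dt.
Step 5. Evaluate the standard form: now -log(t - 2) + 5*log(t - 1) + 5*log(t + 4) - atan(t).
Answer: -log(t - 2) + 5*log(t - 1) + 5*log(t + 4) - atan(t).


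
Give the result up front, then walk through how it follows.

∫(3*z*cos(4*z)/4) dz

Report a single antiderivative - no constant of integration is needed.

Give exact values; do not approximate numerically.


The answer is 3*z*sin(4*z)/16 + 3*cos(4*z)/64.
Step 1. Integrate ∫(3*z*cos(4*z)/4) dz by parts with u = z, dv = (3*cos(4*z)/4) dz, so v = 3*sin(4*z)/16: now 3*z*sin(4*z)/16 + ∫(-3*sin(4*z)/16) dz.
Step 2. Evaluate the standard form: now 3*z*sin(4*z)/16 + 3*cos(4*z)/64.
Answer: 3*z*sin(4*z)/16 + 3*cos(4*z)/64.


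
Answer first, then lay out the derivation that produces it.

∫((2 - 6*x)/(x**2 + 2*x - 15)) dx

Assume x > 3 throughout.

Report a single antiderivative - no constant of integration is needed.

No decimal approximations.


The answer is -2*log(x - 3) - 4*log(x + 5).
Step 1. Decompose ∫((2 - 6*x)/(x**2 + 2*x - 15)) dx by partial fractions, (2 - 6*x)/(x**2 + 2*x - 15) = -4/(x + 5) - 2/(x - 3): now ∫(-2/(x - 3)) dx + ∫(-4/(x + 5)) dx.
Step 2. Evaluate the standard form [assuming x > 3]: now -2*log(x - 3) + ∫(-4/(x + 5)) dx.
Step 3. Evaluate the standard form [assuming x > -5]: now -2*log(x - 3) - 4*log(x + 5).
Answer: -2*log(x - 3) - 4*log(x + 5).


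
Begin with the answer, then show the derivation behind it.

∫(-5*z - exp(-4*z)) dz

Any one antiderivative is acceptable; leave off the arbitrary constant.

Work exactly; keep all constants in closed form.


The answer is -5*z**2/2 + exp(-4*z)/4.
Step 1. Rewrite: now ∫(-5*z) dz + ∫(-exp(-4*z)) dz.
Step 2. Evaluate the standard form: now ∫(-5*z) dz + exp(-4*z)/4.
Step 3. Evaluate the standard form: now -5*z**2/2 + exp(-4*z)/4.
Answer: -5*z**2/2 + exp(-4*z)/4.


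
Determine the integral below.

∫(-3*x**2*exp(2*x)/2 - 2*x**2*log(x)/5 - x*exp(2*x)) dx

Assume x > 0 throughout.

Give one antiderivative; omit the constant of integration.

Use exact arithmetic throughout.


Answer: -2*x**3*log(x)/15 + 2*x**3/45 - 3*x**2*exp(2*x)/4 + x*exp(2*x)/4 - exp(2*x)/8.


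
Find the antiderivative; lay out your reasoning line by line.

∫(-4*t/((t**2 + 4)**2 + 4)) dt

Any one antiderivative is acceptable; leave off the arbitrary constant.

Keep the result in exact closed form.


Step 1. Substitute u = t**2 + 4, turning ∫(-4*t/((t**2 + 4)**2 + 4)) dt into ∫(-2/(u**2 + 4)) du: now ∫(-2/(u**2 + 4)) du.
Step 2. Evaluate the standard form: now -atan(u/2).
Step 3. Substitute back u = t**2 + 4: now -atan(t**2/2 + 2).
Answer: -atan(t**2/2 + 2).


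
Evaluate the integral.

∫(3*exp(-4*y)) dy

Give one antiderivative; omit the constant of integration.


Answer: -3*exp(-4*y)/4.


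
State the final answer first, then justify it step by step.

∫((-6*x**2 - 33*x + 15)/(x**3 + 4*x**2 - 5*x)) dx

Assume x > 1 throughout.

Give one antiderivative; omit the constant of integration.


The answer is -3*log(x) - 4*log(x - 1) + log(x + 5).
Step 1. Decompose ∫((-6*x**2 - 33*x + 15)/(x**3 + 4*x**2 - 5*x)) dx by partial fractions, (-6*x**2 - 33*x + 15)/(x**3 + 4*x**2 - 5*x) = 1/(x + 5) - 4/(x - 1) - 3/x: now ∫(-3/x) dx + ∫(-4/(x - 1)) dx + ∫(1/(x + 5)) dx.
Step 2. Evaluate the standard form [assuming x > -5]: now log(x + 5) + ∫(-3/x) dx + ∫(-4/(x - 1)) dx.
Step 3. Evaluate the standard form [assuming x > 0]: now -3*log(x) + log(x + 5) + ∫(-4/(x - 1)) dx.
Step 4. Evaluate the standard form [assuming x > 1]: now -3*log(x) - 4*log(x - 1) + log(x + 5).
Answer: -3*log(x) - 4*log(x - 1) + log(x + 5).


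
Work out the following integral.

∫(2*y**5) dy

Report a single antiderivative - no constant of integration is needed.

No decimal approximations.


Answer: y**6/3.


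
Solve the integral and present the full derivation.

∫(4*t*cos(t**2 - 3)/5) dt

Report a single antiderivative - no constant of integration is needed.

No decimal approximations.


Step 1. Substitute u = t**2 - 3, turning ∫(4*t*cos(t**2 - 3)/5) dt into ∫(2*cos(u)/5) du: now ∫(2*cos(u)/5) du.
Step 2. Evaluate the standard form: now 2*sin(u)/5.
Step 3. Substitute back u = t**2 - 3: now 2*sin(t**2 - 3)/5.
Answer: 2*sin(t**2 - 3)/5.


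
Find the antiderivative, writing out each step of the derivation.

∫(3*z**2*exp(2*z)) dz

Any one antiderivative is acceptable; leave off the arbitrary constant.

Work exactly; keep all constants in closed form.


Step 1. Integrate ∫(3*z**2*exp(2*z)) dz by parts with u = z**2, dv = (3*exp(2*z)) dz, so v = 3*exp(2*z)/2: now 3*z**2*exp(2*z)/2 + ∫(-3*z*exp(2*z)) dz.
Step 2. Integrate ∫(-3*z*exp(2*z)) dz by parts with u = z, dv = (-3*exp(2*z)) dz, so v = -3*exp(2*z)/2: now 3*z**2*exp(2*z)/2 - 3*z*exp(2*z)/2 + ∫(3*exp(2*z)/2) dz.
Step 3. Evaluate the standard form: now 3*z**2*exp(2*z)/2 - 3*z*exp(2*z)/2 + 3*exp(2*z)/4.
Answer: 3*z**2*exp(2*z)/2 - 3*z*exp(2*z)/2 + 3*exp(2*z)/4.


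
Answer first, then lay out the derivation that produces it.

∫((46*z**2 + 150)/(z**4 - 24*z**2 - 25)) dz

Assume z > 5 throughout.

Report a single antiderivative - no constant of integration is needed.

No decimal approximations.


The answer is 5*log(z - 5) - 5*log(z + 5) - 4*atan(z).
Step 1. Decompose ∫((46*z**2 + 150)/(z**4 - 24*z**2 - 25)) dz by partial fractions, (46*z**2 + 150)/(z**4 - 24*z**2 - 25) = -4/(z**2 + 1) - 5/(z + 5) + 5/(z - 5): now ∫(5/(z - 5)) dz + ∫(-5/(z + 5)) dz + ∫(-4/(z**2 + 1)) dz.
Step 2. Evaluate the standard form [assuming z > 5]: now 5*log(z - 5) + ∫(-5/(z + 5)) dz + ∫(-4/(z**2 + 1)) dz.
Step 3. Evaluate the standard form [assuming z > -5]: now 5*log(z - 5) - 5*log(z + 5) + ∫(-4/(z**2 + 1)) dz.
Step 4. Evaluate the standard form: now 5*log(z - 5) - 5*log(z + 5) - 4*atan(z).
Answer: 5*log(z - 5) - 5*log(z + 5) - 4*atan(z).


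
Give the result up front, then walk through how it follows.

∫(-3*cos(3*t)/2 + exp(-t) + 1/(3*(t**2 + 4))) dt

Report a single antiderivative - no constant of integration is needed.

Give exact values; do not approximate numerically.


The answer is -sin(3*t)/2 + atan(t/2)/6 - exp(-t).
Step 1. Rewrite: now ∫(1/(3*(t**2 + 4))) dt + ∫(exp(-t)) dt + ∫(-3*cos(3*t)/2) dt.
Step 2. Evaluate the standard form: now -sin(3*t)/2 + ∫(1/(3*(t**2 + 4))) dt + ∫(exp(-t)) dt.
Step 3. Evaluate the standard form: now -sin(3*t)/2 + atan(t/2)/6 + ∫(exp(-t)) dt.
Step 4. Evaluate the standard form: now -sin(3*t)/2 + atan(t/2)/6 - exp(-t).
Answer: -sin(3*t)/2 + atan(t/2)/6 - exp(-t).


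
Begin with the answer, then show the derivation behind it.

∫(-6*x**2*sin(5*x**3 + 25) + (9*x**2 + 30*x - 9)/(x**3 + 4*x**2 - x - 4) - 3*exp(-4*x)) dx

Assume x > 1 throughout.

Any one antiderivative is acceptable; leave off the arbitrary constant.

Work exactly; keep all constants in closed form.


The answer is 3*log(x - 1) + 5*log(x + 1) + log(x + 4) + 2*cos(5*x**3 + 25)/5 + 3*exp(-4*x)/4.
Step 1. Rewrite: now ∫(-6*x**2*sin(5*x**3 + 25)) dx + ∫((9*x**2 + 30*x - 9)/(x**3 + 4*x**2 - x - 4)) dx + ∫(-3*exp(-4*x)) dx.
Step 2. Substitute u = x**3 + 5, turning ∫(-6*x**2*sin(5*x**3 + 25)) dx into ∫(-2*sin(5*u)) du: now ∫((9*x**2 + 30*x - 9)/(x**3 + 4*x**2 - x - 4)) dx + ∫(-3*exp(-4*x)) dx + ∫(-2*sin(5*u)) du.
Step 3. Evaluate the standard form: now 2*cos(5*u)/5 + ∫((9*x**2 + 30*x - 9)/(x**3 + 4*x**2 - x - 4)) dx + ∫(-3*exp(-4*x)) dx.
Step 4. Substitute back u = x**3 + 5: now 2*cos(5*x**3 + 25)/5 + ∫((9*x**2 + 30*x - 9)/(x**3 + 4*x**2 - x - 4)) dx + ∫(-3*exp(-4*x)) dx.
Step 5. Decompose ∫((9*x**2 + 30*x - 9)/(x**3 + 4*x**2 - x - 4)) dx by partial fractions, (9*x**2 + 30*x - 9)/(x**3 + 4*x**2 - x - 4) = 1/(x + 4) + 5/(x + 1) + 3/(x - 1): now 2*cos(5*x**3 + 25)/5 + ∫(3/(x - 1)) dx + ∫(5/(x + 1)) dx + ∫(1/(x + 4)) dx + ∫(-3*exp(-4*x)) dx.
Step 6. Evaluate the standard form [assuming x > -1]: now 5*log(x + 1) + 2*cos(5*x**3 + 25)/5 + ∫(3/(x - 1)) dx + ∫(1/(x + 4)) dx + ∫(-3*exp(-4*x)) dx.
Step 7. Evaluate the standard form [assuming x > -4]: now 5*log(x + 1) + log(x + 4) + 2*cos(5*x**3 + 25)/5 + ∫(3/(x - 1)) dx + ∫(-3*exp(-4*x)) dx.
Step 8. Evaluate the standard form [assuming x > 1]: now 3*log(x - 1) + 5*log(x + 1) + log(x + 4) + 2*cos(5*x**3 + 25)/5 + ∫(-3*exp(-4*x)) dx.
Step 9. Evaluate the standard form: now 3*log(x - 1) + 5*log(x + 1) + log(x + 4) + 2*cos(5*x**3 + 25)/5 + 3*exp(-4*x)/4.
Answer: 3*log(x - 1) + 5*log(x + 1) + log(x + 4) + 2*cos(5*x**3 + 25)/5 + 3*exp(-4*x)/4.


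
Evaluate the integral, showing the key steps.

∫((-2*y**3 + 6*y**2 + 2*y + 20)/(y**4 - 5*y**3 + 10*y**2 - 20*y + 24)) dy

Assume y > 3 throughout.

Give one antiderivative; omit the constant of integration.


Step 1. Decompose ∫((-2*y**3 + 6*y**2 + 2*y + 20)/(y**4 - 5*y**3 + 10*y**2 - 20*y + 24)) dy by partial fractions, (-2*y**3 + 6*y**2 + 2*y + 20)/(y**4 - 5*y**3 + 10*y**2 - 20*y + 24) = -2/(y**2 + 4) - 4/(y - 2) + 2/(y - 3): now ∫(2/(y - 3)) dy + ∫(-4/(y - 2)) dy + ∫(-2/(y**2 + 4)) dy.
Step 2. Evaluate the standard form [assuming y > 3]: now 2*log(y - 3) + ∫(-4/(y - 2)) dy + ∫(-2/(y**2 + 4)) dy.
Step 3. Evaluate the standard form [assuming y > 2]: now 2*log(y - 3) - 4*log(y - 2) + ∫(-2/(y**2 + 4)) dy.
Step 4. Evaluate the standard form: now 2*log(y - 3) - 4*log(y - 2) - atan(y/2).
Answer: 2*log(y - 3) - 4*log(y - 2) - atan(y/2).


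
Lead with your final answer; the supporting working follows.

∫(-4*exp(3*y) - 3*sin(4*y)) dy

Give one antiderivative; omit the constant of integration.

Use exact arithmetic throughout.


The answer is -4*exp(3*y)/3 + 3*cos(4*y)/4.
Step 1. Rewrite: now ∫(-4*exp(3*y)) dy + ∫(-3*sin(4*y)) dy.
Step 2. Evaluate the standard form: now -4*exp(3*y)/3 + ∫(-3*sin(4*y)) dy.
Step 3. Evaluate the standard form: now -4*exp(3*y)/3 + 3*cos(4*y)/4.
Answer: -4*exp(3*y)/3 + 3*cos(4*y)/4.


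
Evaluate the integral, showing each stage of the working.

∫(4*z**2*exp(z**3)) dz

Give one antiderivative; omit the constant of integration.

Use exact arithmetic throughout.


Step 1. Substitute u = z**3, turning ∫(4*z**2*exp(z**3)) dz into ∫(4*exp(u)/3) du: now ∫(4*exp(u)/3) du.
Step 2. Evaluate the standard form: now 4*exp(u)/3.
Step 3. Substitute back u = z**3: now 4*exp(z**3)/3.
Answer: 4*exp(z**3)/3.


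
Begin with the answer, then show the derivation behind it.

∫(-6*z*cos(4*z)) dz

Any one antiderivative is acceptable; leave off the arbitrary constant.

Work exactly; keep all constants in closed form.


The answer is -3*z*sin(4*z)/2 - 3*cos(4*z)/8.
Step 1. Integrate ∫(-6*z*cos(4*z)) dz by parts with u = z, dv = (-6*cos(4*z)) dz, so v = -3*sin(4*z)/2: now -3*z*sin(4*z)/2 + ∫(3*sin(4*z)/2) dz.
Step 2. Evaluate the standard form: now -3*z*sin(4*z)/2 - 3*cos(4*z)/8.
Answer: -3*z*sin(4*z)/2 - 3*cos(4*z)/8.


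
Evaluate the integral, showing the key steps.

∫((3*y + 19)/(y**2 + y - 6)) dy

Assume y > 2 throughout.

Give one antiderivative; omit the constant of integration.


Step 1. Decompose ∫((3*y + 19)/(y**2 + y - 6)) dy by partial fractions, (3*y + 19)/(y**2 + y - 6) = -2/(y + 3) + 5/(y - 2): now ∫(5/(y - 2)) dy + ∫(-2/(y + 3)) dy.
Step 2. Evaluate the standard form [assuming y > -3]: now -2*log(y + 3) + ∫(5/(y - 2)) dy.
Step 3. Evaluate the standard form [assuming y > 2]: now 5*log(y - 2) - 2*log(y + 3).
Answer: 5*log(y - 2) - 2*log(y + 3).


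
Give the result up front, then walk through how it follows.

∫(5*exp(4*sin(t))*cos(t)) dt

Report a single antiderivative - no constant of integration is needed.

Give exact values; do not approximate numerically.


The answer is 5*exp(4*sin(t))/4.
Step 1. Substitute u = sin(t), turning ∫(5*exp(4*sin(t))*cos(t)) dt into ∫(5*exp(4*u)) du: now ∫(5*exp(4*u)) du.
Step 2. Evaluate the standard form: now 5*exp(4*u)/4.
Step 3. Substitute back u = sin(t): now 5*exp(4*sin(t))/4.
Answer: 5*exp(4*sin(t))/4.


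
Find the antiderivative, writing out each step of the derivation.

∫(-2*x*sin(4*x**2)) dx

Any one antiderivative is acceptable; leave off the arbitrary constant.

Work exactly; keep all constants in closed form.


Step 1. Substitute u = x**2, turning ∫(-2*x*sin(4*x**2)) dx into ∫(-sin(4*u)) du: now ∫(-sin(4*u)) du.
Step 2. Evaluate the standard form: now cos(4*u)/4.
Step 3. Substitute back u = x**2: now cos(4*x**2)/4.
Answer: cos(4*x**2)/4.


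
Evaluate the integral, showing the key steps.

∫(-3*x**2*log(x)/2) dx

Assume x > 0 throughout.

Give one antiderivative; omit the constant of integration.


Step 1. Integrate ∫(-3*x**2*log(x)/2) dx by parts with u = log(x), dv = (-3*x**2/2) dx, so v = -x**3/2 [assuming x > 0]: now -x**3*log(x)/2 + ∫(x**2/2) dx.
Step 2. Evaluate the standard form: now -x**3*log(x)/2 + x**3/6.
Answer: -x**3*log(x)/2 + x**3/6.


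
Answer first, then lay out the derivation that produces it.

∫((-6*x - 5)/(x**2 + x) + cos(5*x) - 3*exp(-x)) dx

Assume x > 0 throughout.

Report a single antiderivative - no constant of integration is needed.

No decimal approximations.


The answer is -5*log(x) - log(x + 1) + sin(5*x)/5 + 3*exp(-x).
Step 1. Rewrite: now ∫((-6*x - 5)/(x**2 + x)) dx + ∫(-3*exp(-x)) dx + ∫(cos(5*x)) dx.
Step 2. Evaluate the standard form: now ∫((-6*x - 5)/(x**2 + x)) dx + ∫(cos(5*x)) dx + 3*exp(-x).
Step 3. Decompose ∫((-6*x - 5)/(x**2 + x)) dx by partial fractions, (-6*x - 5)/(x**2 + x) = -1/(x + 1) - 5/x: now ∫(-5/x) dx + ∫(-1/(x + 1)) dx + ∫(cos(5*x)) dx + 3*exp(-x).
Step 4. Evaluate the standard form [assuming x > 0]: now -5*log(x) + ∫(-1/(x + 1)) dx + ∫(cos(5*x)) dx + 3*exp(-x).
Step 5. Evaluate the standard form [assuming x > -1]: now -5*log(x) - log(x + 1) + ∫(cos(5*x)) dx + 3*exp(-x).
Step 6. Evaluate the standard form: now -5*log(x) - log(x + 1) + sin(5*x)/5 + 3*exp(-x).
Answer: -5*log(x) - log(x + 1) + sin(5*x)/5 + 3*exp(-x).


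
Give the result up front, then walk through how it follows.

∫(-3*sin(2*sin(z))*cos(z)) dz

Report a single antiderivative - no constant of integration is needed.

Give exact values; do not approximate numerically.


The answer is 3*cos(2*sin(z))/2.
Step 1. Substitute u = sin(z), turning ∫(-3*sin(2*sin(z))*cos(z)) dz into ∫(-3*sin(2*u)) du: now ∫(-3*sin(2*u)) du.
Step 2. Evaluate the standard form: now 3*cos(2*u)/2.
Step 3. Substitute back u = sin(z): now 3*cos(2*sin(z))/2.
Answer: 3*cos(2*sin(z))/2.


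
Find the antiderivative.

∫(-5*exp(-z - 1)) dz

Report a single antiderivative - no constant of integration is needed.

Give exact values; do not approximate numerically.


Answer: 5*exp(-z - 1).


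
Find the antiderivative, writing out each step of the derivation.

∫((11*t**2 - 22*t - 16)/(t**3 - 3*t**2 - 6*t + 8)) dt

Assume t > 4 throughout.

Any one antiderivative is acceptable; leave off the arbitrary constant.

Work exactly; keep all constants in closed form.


Step 1. Decompose ∫((11*t**2 - 22*t - 16)/(t**3 - 3*t**2 - 6*t + 8)) dt by partial fractions, (11*t**2 - 22*t - 16)/(t**3 - 3*t**2 - 6*t + 8) = 4/(t + 2) + 3/(t - 1) + 4/(t - 4): now ∫(4/(t - 4)) dt + ∫(3/(t - 1)) dt + ∫(4/(t + 2)) dt.
Step 2. Evaluate the standard form [assuming t > 4]: now 4*log(t - 4) + ∫(3/(t - 1)) dt + ∫(4/(t + 2)) dt.
Step 3. Evaluate the standard form [assuming t > -2]: now 4*log(t - 4) + 4*log(t + 2) + ∫(3/(t - 1)) dt.
Step 4. Evaluate the standard form [assuming t > 1]: now 4*log(t - 4) + 3*log(t - 1) + 4*log(t + 2).
Answer: 4*log(t - 4) + 3*log(t - 1) + 4*log(t + 2).


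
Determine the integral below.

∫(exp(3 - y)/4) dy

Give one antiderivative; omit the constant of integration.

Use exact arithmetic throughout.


Answer: -exp(3 - y)/4.


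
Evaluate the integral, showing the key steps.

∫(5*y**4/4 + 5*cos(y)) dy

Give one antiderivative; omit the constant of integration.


Step 1. Rewrite: now ∫(5*y**4/4) dy + ∫(5*cos(y)) dy.
Step 2. Evaluate the standard form: now y**5/4 + ∫(5*cos(y)) dy.
Step 3. Evaluate the standard form: now y**5/4 + 5*sin(y).
Answer: y**5/4 + 5*sin(y).


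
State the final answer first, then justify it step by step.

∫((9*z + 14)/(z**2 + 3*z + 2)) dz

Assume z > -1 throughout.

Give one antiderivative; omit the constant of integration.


The answer is 5*log(z + 1) + 4*log(z + 2).
Step 1. Decompose ∫((9*z + 14)/(z**2 + 3*z + 2)) dz by partial fractions, (9*z + 14)/(z**2 + 3*z + 2) = 4/(z + 2) + 5/(z + 1): now ∫(5/(z + 1)) dz + ∫(4/(z + 2)) dz.
Step 2. Evaluate the standard form [assuming z > -2]: now 4*log(z + 2) + ∫(5/(z + 1)) dz.
Step 3. Evaluate the standard form [assuming z > -1]: now 5*log(z + 1) + 4*log(z + 2).
Answer: 5*log(z + 1) + 4*log(z + 2).


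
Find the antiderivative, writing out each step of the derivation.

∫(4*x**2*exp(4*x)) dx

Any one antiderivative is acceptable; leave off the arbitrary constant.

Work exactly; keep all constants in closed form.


Step 1. Integrate ∫(4*x**2*exp(4*x)) dx by parts with u = x**2, dv = (4*exp(4*x)) dx, so v = exp(4*x): now x**2*exp(4*x) + ∫(-2*x*exp(4*x)) dx.
Step 2. Integrate ∫(-2*x*exp(4*x)) dx by parts with u = x, dv = (-2*exp(4*x)) dx, so v = -exp(4*x)/2: now x**2*exp(4*x) - x*exp(4*x)/2 + ∫(exp(4*x)/2) dx.
Step 3. Evaluate the standard form: now x**2*exp(4*x) - x*exp(4*x)/2 + exp(4*x)/8.
Answer: x**2*exp(4*x) - x*exp(4*x)/2 + exp(4*x)/8.


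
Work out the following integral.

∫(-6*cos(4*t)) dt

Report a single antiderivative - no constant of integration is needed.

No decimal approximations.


Answer: -3*sin(4*t)/2.


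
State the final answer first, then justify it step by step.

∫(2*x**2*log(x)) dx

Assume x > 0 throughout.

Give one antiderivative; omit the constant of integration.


The answer is 2*x**3*log(x)/3 - 2*x**3/9.
Step 1. Integrate ∫(2*x**2*log(x)) dx by parts with u = log(x), dv = (2*x**2) dx, so v = 2*x**3/3 [assuming x > 0]: now 2*x**3*log(x)/3 + ∫(-2*x**2/3) dx.
Step 2. Evaluate the standard form: now 2*x**3*log(x)/3 - 2*x**3/9.
Answer: 2*x**3*log(x)/3 - 2*x**3/9.


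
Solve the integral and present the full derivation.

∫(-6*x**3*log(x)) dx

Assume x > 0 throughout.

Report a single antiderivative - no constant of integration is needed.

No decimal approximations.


Step 1. Integrate ∫(-6*x**3*log(x)) dx by parts with u = log(x), dv = (-6*x**3) dx, so v = -3*x**4/2 [assuming x > 0]: now -3*x**4*log(x)/2 + ∫(3*x**3/2) dx.
Step 2. Evaluate the standard form: now -3*x**4*log(x)/2 + 3*x**4/8.
Answer: -3*x**4*log(x)/2 + 3*x**4/8.


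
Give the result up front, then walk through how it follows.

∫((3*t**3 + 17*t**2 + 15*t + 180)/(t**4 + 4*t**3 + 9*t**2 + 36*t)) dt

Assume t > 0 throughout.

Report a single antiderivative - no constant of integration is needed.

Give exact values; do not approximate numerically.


The answer is 5*log(t) - 2*log(t + 4) - atan(t/3).
Step 1. Decompose ∫((3*t**3 + 17*t**2 + 15*t + 180)/(t**4 + 4*t**3 + 9*t**2 + 36*t)) dt by partial fractions, (3*t**3 + 17*t**2 + 15*t + 180)/(t**4 + 4*t**3 + 9*t**2 + 36*t) = -3/(t**2 + 9) - 2/(t + 4) + 5/t: now ∫(5/t) dt + ∫(-2/(t + 4)) dt + ∫(-3/(t**2 + 9)) dt.
Step 2. Evaluate the standard form [assuming t > 0]: now 5*log(t) + ∫(-2/(t + 4)) dt + ∫(-3/(t**2 + 9)) dt.
Step 3. Evaluate the standard form [assuming t > -4]: now 5*log(t) - 2*log(t + 4) + ∫(-3/(t**2 + 9)) dt.
Step 4. Evaluate the standard form: now 5*log(t) - 2*log(t + 4) - atan(t/3).
Answer: 5*log(t) - 2*log(t + 4) - atan(t/3).


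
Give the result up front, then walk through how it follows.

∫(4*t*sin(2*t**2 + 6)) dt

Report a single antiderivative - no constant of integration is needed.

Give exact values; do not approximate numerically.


The answer is -cos(2*t**2 + 6).
Step 1. Substitute u = t**2 + 3, turning ∫(4*t*sin(2*t**2 + 6)) dt into ∫(2*sin(2*u)) du: now ∫(2*sin(2*u)) du.
Step 2. Evaluate the standard form: now -cos(2*u).
Step 3. Substitute back u = t**2 + 3: now -cos(2*t**2 + 6).
Answer: -cos(2*t**2 + 6).


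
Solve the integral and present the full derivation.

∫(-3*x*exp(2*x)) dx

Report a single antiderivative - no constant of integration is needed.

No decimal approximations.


Step 1. Integrate ∫(-3*x*exp(2*x)) dx by parts with u = x, dv = (-3*exp(2*x)) dx, so v = -3*exp(2*x)/2: now -3*x*exp(2*x)/2 + ∫(3*exp(2*x)/2) dx.
Step 2. Evaluate the standard form: now -3*x*exp(2*x)/2 + 3*exp(2*x)/4.
Answer: -3*x*exp(2*x)/2 + 3*exp(2*x)/4.


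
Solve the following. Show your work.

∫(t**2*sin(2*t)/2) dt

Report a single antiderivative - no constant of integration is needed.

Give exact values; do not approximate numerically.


Step 1. Integrate ∫(t**2*sin(2*t)/2) dt by parts with u = t**2, dv = (sin(2*t)/2) dt, so v = -cos(2*t)/4: now -t**2*cos(2*t)/4 + ∫(t*cos(2*t)/2) dt.
Step 2. Integrate ∫(t*cos(2*t)/2) dt by parts with u = t, dv = (cos(2*t)/2) dt, so v = sin(2*t)/4: now -t**2*cos(2*t)/4 + t*sin(2*t)/4 + ∫(-sin(2*t)/4) dt.
Step 3. Evaluate the standard form: now -t**2*cos(2*t)/4 + t*sin(2*t)/4 + cos(2*t)/8.
Answer: -t**2*cos(2*t)/4 + t*sin(2*t)/4 + cos(2*t)/8.


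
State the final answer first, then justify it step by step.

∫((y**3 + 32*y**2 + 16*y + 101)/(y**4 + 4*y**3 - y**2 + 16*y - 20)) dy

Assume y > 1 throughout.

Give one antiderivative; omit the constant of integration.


The answer is 5*log(y - 1) - 4*log(y + 5) + 3*atan(y/2)/2.
Step 1. Decompose ∫((y**3 + 32*y**2 + 16*y + 101)/(y**4 + 4*y**3 - y**2 + 16*y - 20)) dy by partial fractions, (y**3 + 32*y**2 + 16*y + 101)/(y**4 + 4*y**3 - y**2 + 16*y - 20) = 3/(y**2 + 4) - 4/(y + 5) + 5/(y - 1): now ∫(5/(y - 1)) dy + ∫(-4/(y + 5)) dy + ∫(3/(y**2 + 4)) dy.
Step 2. Evaluate the standard form [assuming y > -5]: now -4*log(y + 5) + ∫(5/(y - 1)) dy + ∫(3/(y**2 + 4)) dy.
Step 3. Evaluate the standard form [assuming y > 1]: now 5*log(y - 1) - 4*log(y + 5) + ∫(3/(y**2 + 4)) dy.
Step 4. Evaluate the standard form: now 5*log(y - 1) - 4*log(y + 5) + 3*atan(y/2)/2.
Answer: 5*log(y - 1) - 4*log(y + 5) + 3*atan(y/2)/2.


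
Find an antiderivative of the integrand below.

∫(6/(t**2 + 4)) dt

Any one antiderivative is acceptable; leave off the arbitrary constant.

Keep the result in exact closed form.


Answer: 3*atan(t/2).


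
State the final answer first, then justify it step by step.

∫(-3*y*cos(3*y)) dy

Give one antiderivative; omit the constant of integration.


The answer is -y*sin(3*y) - cos(3*y)/3.
Step 1. Integrate ∫(-3*y*cos(3*y)) dy by parts with u = y, dv = (-3*cos(3*y)) dy, so v = -sin(3*y): now -y*sin(3*y) + ∫(sin(3*y)) dy.
Step 2. Evaluate the standard form: now -y*sin(3*y) - cos(3*y)/3.
Answer: -y*sin(3*y) - cos(3*y)/3.


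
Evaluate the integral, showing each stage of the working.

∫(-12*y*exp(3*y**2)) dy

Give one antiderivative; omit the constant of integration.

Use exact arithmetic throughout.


Step 1. Substitute u = y**2, turning ∫(-12*y*exp(3*y**2)) dy into ∫(-6*exp(3*u)) du: now ∫(-6*exp(3*u)) du.
Step 2. Evaluate the standard form: now -2*exp(3*u).
Step 3. Substitute back u = y**2: now -2*exp(3*y**2).
Answer: -2*exp(3*y**2).


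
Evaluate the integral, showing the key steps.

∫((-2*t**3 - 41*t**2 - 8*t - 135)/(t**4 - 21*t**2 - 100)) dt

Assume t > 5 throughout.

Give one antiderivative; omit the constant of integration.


Step 1. Decompose ∫((-2*t**3 - 41*t**2 - 8*t - 135)/(t**4 - 21*t**2 - 100)) dt by partial fractions, (-2*t**3 - 41*t**2 - 8*t - 135)/(t**4 - 21*t**2 - 100) = -1/(t**2 + 4) + 3/(t + 5) - 5/(t - 5): now ∫(-5/(t - 5)) dt + ∫(3/(t + 5)) dt + ∫(-1/(t**2 + 4)) dt.
Step 2. Evaluate the standard form [assuming t > -5]: now 3*log(t + 5) + ∫(-5/(t - 5)) dt + ∫(-1/(t**2 + 4)) dt.
Step 3. Evaluate the standard form [assuming t > 5]: now -5*log(t - 5) + 3*log(t + 5) + ∫(-1/(t**2 + 4)) dt.
Step 4. Evaluate the standard form: now -5*log(t - 5) + 3*log(t + 5) - atan(t/2)/2.
Answer: -5*log(t - 5) + 3*log(t + 5) - atan(t/2)/2.


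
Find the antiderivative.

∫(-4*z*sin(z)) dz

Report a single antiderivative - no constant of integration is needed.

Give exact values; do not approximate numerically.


Answer: 4*z*cos(z) - 4*sin(z).


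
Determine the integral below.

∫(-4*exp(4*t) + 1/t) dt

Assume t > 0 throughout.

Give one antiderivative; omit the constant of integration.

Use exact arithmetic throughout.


Answer: -exp(4*t) + log(t).


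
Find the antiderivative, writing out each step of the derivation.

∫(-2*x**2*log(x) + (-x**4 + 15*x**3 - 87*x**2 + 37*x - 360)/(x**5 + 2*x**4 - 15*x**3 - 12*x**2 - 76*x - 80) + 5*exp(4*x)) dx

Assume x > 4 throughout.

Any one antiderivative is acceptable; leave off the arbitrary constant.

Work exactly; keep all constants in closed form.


Step 1. Rewrite: now ∫(-2*x**2*log(x)) dx + ∫((-x**4 + 15*x**3 - 87*x**2 + 37*x - 360)/(x**5 + 2*x**4 - 15*x**3 - 12*x**2 - 76*x - 80)) dx + ∫(5*exp(4*x)) dx.
Step 2. Decompose ∫((-x**4 + 15*x**3 - 87*x**2 + 37*x - 360)/(x**5 + 2*x**4 - 15*x**3 - 12*x**2 - 76*x - 80)) dx by partial fractions, (-x**4 + 15*x**3 - 87*x**2 + 37*x - 360)/(x**5 + 2*x**4 - 15*x**3 - 12*x**2 - 76*x - 80) = 1/(x**2 + 4) - 5/(x + 5) + 5/(x + 1) - 1/(x - 4): now ∫(-2*x**2*log(x)) dx + ∫(-1/(x - 4)) dx + ∫(5/(x + 1)) dx + ∫(-5/(x + 5)) dx + ∫(1/(x**2 + 4)) dx + ∫(5*exp(4*x)) dx.
Step 3. Evaluate the standard form [assuming x > -1]: now 5*log(x + 1) + ∫(-2*x**2*log(x)) dx + ∫(-1/(x - 4)) dx + ∫(-5/(x + 5)) dx + ∫(1/(x**2 + 4)) dx + ∫(5*exp(4*x)) dx.
Step 4. Evaluate the standard form [assuming x > -5]: now 5*log(x + 1) - 5*log(x + 5) + ∫(-2*x**2*log(x)) dx + ∫(-1/(x - 4)) dx + ∫(1/(x**2 + 4)) dx + ∫(5*exp(4*x)) dx.
Step 5. Evaluate the standard form [assuming x > 4]: now -log(x - 4) + 5*log(x + 1) - 5*log(x + 5) + ∫(-2*x**2*log(x)) dx + ∫(1/(x**2 + 4)) dx + ∫(5*exp(4*x)) dx.
Step 6. Evaluate the standard form: now -log(x - 4) + 5*log(x + 1) - 5*log(x + 5) + atan(x/2)/2 + ∫(-2*x**2*log(x)) dx + ∫(5*exp(4*x)) dx.
Step 7. Evaluate the standard form: now 5*exp(4*x)/4 - log(x - 4) + 5*log(x + 1) - 5*log(x + 5) + atan(x/2)/2 + ∫(-2*x**2*log(x)) dx.
Step 8. Integrate ∫(-2*x**2*log(x)) dx by parts with u = log(x), dv = (-2*x**2) dx, so v = -2*x**3/3 [assuming x > 0]: now -2*x**3*log(x)/3 + 5*exp(4*x)/4 - log(x - 4) + 5*log(x + 1) - 5*log(x + 5) + atan(x/2)/2 + ∫(2*x**2/3) dx.
Step 9. Evaluate the standard form: now -2*x**3*log(x)/3 + 2*x**3/9 + 5*exp(4*x)/4 - log(x - 4) + 5*log(x + 1) - 5*log(x + 5) + atan(x/2)/2.
Answer: -2*x**3*log(x)/3 + 2*x**3/9 + 5*exp(4*x)/4 - log(x - 4) + 5*log(x + 1) - 5*log(x + 5) + atan(x/2)/2.


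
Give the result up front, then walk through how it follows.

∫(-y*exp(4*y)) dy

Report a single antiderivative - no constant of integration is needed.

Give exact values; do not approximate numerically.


The answer is -y*exp(4*y)/4 + exp(4*y)/16.
Step 1. Integrate ∫(-y*exp(4*y)) dy by parts with u = y, dv = (-exp(4*y)) dy, so v = -exp(4*y)/4: now -y*exp(4*y)/4 + ∫(exp(4*y)/4) dy.
Step 2. Evaluate the standard form: now -y*exp(4*y)/4 + exp(4*y)/16.
Answer: -y*exp(4*y)/4 + exp(4*y)/16.


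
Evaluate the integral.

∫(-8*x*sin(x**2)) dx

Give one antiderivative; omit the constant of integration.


Answer: 4*cos(x**2).


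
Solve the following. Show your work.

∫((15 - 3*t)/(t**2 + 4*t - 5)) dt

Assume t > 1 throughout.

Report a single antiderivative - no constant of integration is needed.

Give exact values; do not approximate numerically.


Step 1. Decompose ∫((15 - 3*t)/(t**2 + 4*t - 5)) dt by partial fractions, (15 - 3*t)/(t**2 + 4*t - 5) = -5/(t + 5) + 2/(t - 1): now ∫(2/(t - 1)) dt + ∫(-5/(t + 5)) dt.
Step 2. Evaluate the standard form [assuming t > -5]: now -5*log(t + 5) + ∫(2/(t - 1)) dt.
Step 3. Evaluate the standard form [assuming t > 1]: now 2*log(t - 1) - 5*log(t + 5).
Answer: 2*log(t - 1) - 5*log(t + 5).


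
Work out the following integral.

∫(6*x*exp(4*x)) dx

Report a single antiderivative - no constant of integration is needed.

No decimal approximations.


Answer: 3*x*exp(4*x)/2 - 3*exp(4*x)/8.


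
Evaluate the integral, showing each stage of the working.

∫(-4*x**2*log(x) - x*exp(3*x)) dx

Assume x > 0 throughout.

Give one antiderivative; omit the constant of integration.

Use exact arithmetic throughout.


Step 1. Rewrite: now ∫(-x*exp(3*x)) dx + ∫(-4*x**2*log(x)) dx.
Step 2. Integrate ∫(-x*exp(3*x)) dx by parts with u = x, dv = (-exp(3*x)) dx, so v = -exp(3*x)/3: now -x*exp(3*x)/3 + ∫(-4*x**2*log(x)) dx + ∫(exp(3*x)/3) dx.
Step 3. Evaluate the standard form: now -x*exp(3*x)/3 + exp(3*x)/9 + ∫(-4*x**2*log(x)) dx.
Step 4. Integrate ∫(-4*x**2*log(x)) dx by parts with u = log(x), dv = (-4*x**2) dx, so v = -4*x**3/3 [assuming x > 0]: now -4*x**3*log(x)/3 - x*exp(3*x)/3 + exp(3*x)/9 + ∫(4*x**2/3) dx.
Step 5. Evaluate the standard form: now -4*x**3*log(x)/3 + 4*x**3/9 - x*exp(3*x)/3 + exp(3*x)/9.
Answer: -4*x**3*log(x)/3 + 4*x**3/9 - x*exp(3*x)/3 + exp(3*x)/9.


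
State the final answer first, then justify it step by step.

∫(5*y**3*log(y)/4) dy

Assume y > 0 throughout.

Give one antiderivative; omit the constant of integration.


The answer is 5*y**4*log(y)/16 - 5*y**4/64.
Step 1. Integrate ∫(5*y**3*log(y)/4) dy by parts with u = log(y), dv = (5*y**3/4) dy, so v = 5*y**4/16 [assuming y > 0]: now 5*y**4*log(y)/16 + ∫(-5*y**3/16) dy.
Step 2. Evaluate the standard form: now 5*y**4*log(y)/16 - 5*y**4/64.
Answer: 5*y**4*log(y)/16 - 5*y**4/64.


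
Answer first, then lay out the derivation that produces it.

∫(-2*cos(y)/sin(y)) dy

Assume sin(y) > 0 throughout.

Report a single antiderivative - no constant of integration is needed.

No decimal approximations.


The answer is -2*log(sin(y)).
Step 1. Substitute u = sin(y), turning ∫(-2*cos(y)/sin(y)) dy into ∫(-2/u) du: now ∫(-2/u) du.
Step 2. Evaluate the standard form [assuming u > 0]: now -2*log(u).
Step 3. Substitute back u = sin(y): now -2*log(sin(y)).
Answer: -2*log(sin(y)).


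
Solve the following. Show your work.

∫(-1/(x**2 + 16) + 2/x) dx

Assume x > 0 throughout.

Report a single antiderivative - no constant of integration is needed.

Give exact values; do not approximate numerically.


Step 1. Rewrite: now ∫(2/x) dx + ∫(-1/(x**2 + 16)) dx.
Step 2. Evaluate the standard form: now -atan(x/4)/4 + ∫(2/x) dx.
Step 3. Evaluate the standard form [assuming x > 0]: now 2*log(x) - atan(x/4)/4.
Answer: 2*log(x) - atan(x/4)/4.


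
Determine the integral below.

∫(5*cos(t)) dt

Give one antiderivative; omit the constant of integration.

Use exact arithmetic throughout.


Answer: 5*sin(t).


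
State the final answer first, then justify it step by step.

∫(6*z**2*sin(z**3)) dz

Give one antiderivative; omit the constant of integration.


The answer is -2*cos(z**3).
Step 1. Substitute u = z**3, turning ∫(6*z**2*sin(z**3)) dz into ∫(2*sin(u)) du: now ∫(2*sin(u)) du.
Step 2. Evaluate the standard form: now -2*cos(u).
Step 3. Substitute back u = z**3: now -2*cos(z**3).
Answer: -2*cos(z**3).


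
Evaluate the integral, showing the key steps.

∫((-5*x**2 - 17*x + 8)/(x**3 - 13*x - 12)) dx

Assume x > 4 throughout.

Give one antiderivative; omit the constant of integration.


Step 1. Decompose ∫((-5*x**2 - 17*x + 8)/(x**3 - 13*x - 12)) dx by partial fractions, (-5*x**2 - 17*x + 8)/(x**3 - 13*x - 12) = 1/(x + 3) - 2/(x + 1) - 4/(x - 4): now ∫(-4/(x - 4)) dx + ∫(-2/(x + 1)) dx + ∫(1/(x + 3)) dx.
Step 2. Evaluate the standard form [assuming x > -3]: now log(x + 3) + ∫(-4/(x - 4)) dx + ∫(-2/(x + 1)) dx.
Step 3. Evaluate the standard form [assuming x > -1]: now -2*log(x + 1) + log(x + 3) + ∫(-4/(x - 4)) dx.
Step 4. Evaluate the standard form [assuming x > 4]: now -4*log(x - 4) - 2*log(x + 1) + log(x + 3).
Answer: -4*log(x - 4) - 2*log(x + 1) + log(x + 3).


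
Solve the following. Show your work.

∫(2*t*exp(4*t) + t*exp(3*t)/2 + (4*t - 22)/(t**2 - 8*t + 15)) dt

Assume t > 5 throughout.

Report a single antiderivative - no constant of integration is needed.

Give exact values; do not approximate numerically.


Step 1. Rewrite: now ∫(t*exp(3*t)/2) dt + ∫(2*t*exp(4*t)) dt + ∫((4*t - 22)/(t**2 - 8*t + 15)) dt.
Step 2. Integrate ∫(t*exp(3*t)/2) dt by parts with u = t, dv = (exp(3*t)/2) dt, so v = exp(3*t)/6: now t*exp(3*t)/6 + ∫(2*t*exp(4*t)) dt + ∫((4*t - 22)/(t**2 - 8*t + 15)) dt + ∫(-exp(3*t)/6) dt.
Step 3. Evaluate the standard form: now t*exp(3*t)/6 - exp(3*t)/18 + ∫(2*t*exp(4*t)) dt + ∫((4*t - 22)/(t**2 - 8*t + 15)) dt.
Step 4. Integrate ∫(2*t*exp(4*t)) dt by parts with u = t, dv = (2*exp(4*t)) dt, so v = exp(4*t)/2: now t*exp(4*t)/2 + t*exp(3*t)/6 - exp(3*t)/18 + ∫((4*t - 22)/(t**2 - 8*t + 15)) dt + ∫(-exp(4*t)/2) dt.
Step 5. Evaluate the standard form: now t*exp(4*t)/2 + t*exp(3*t)/6 - exp(4*t)/8 - exp(3*t)/18 + ∫((4*t - 22)/(t**2 - 8*t + 15)) dt.
Step 6. Decompose ∫((4*t - 22)/(t**2 - 8*t + 15)) dt by partial fractions, (4*t - 22)/(t**2 - 8*t + 15) = 5/(t - 3) - 1/(t - 5): now t*exp(4*t)/2 + t*exp(3*t)/6 - exp(4*t)/8 - exp(3*t)/18 + ∫(-1/(t - 5)) dt + ∫(5/(t - 3)) dt.
Step 7. Evaluate the standard form [assuming t > 3]: now t*exp(4*t)/2 + t*exp(3*t)/6 - exp(4*t)/8 - exp(3*t)/18 + 5*log(t - 3) + ∫(-1/(t - 5)) dt.
Step 8. Evaluate the standard form [assuming t > 5]: now t*exp(4*t)/2 + t*exp(3*t)/6 - exp(4*t)/8 - exp(3*t)/18 - log(t - 5) + 5*log(t - 3).
Answer: t*exp(4*t)/2 + t*exp(3*t)/6 - exp(4*t)/8 - exp(3*t)/18 - log(t - 5) + 5*log(t - 3).


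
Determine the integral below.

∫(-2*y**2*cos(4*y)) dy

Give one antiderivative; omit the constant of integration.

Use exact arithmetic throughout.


Answer: -y**2*sin(4*y)/2 - y*cos(4*y)/4 + sin(4*y)/16.


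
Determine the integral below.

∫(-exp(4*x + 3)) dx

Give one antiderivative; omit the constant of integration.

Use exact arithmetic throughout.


Answer: -exp(4*x + 3)/4.


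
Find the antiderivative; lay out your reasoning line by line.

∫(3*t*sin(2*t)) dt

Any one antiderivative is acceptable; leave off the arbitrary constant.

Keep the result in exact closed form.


Step 1. Integrate ∫(3*t*sin(2*t)) dt by parts with u = t, dv = (3*sin(2*t)) dt, so v = -3*cos(2*t)/2: now -3*t*cos(2*t)/2 + ∫(3*cos(2*t)/2) dt.
Step 2. Evaluate the standard form: now -3*t*cos(2*t)/2 + 3*sin(2*t)/4.
Answer: -3*t*cos(2*t)/2 + 3*sin(2*t)/4.


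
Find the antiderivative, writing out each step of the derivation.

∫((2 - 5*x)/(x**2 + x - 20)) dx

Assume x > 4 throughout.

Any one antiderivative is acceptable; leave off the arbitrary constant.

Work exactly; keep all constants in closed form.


Step 1. Decompose ∫((2 - 5*x)/(x**2 + x - 20)) dx by partial fractions, (2 - 5*x)/(x**2 + x - 20) = -3/(x + 5) - 2/(x - 4): now ∫(-2/(x - 4)) dx + ∫(-3/(x + 5)) dx.
Step 2. Evaluate the standard form [assuming x > -5]: now -3*log(x + 5) + ∫(-2/(x - 4)) dx.
Step 3. Evaluate the standard form [assuming x > 4]: now -2*log(x - 4) - 3*log(x + 5).
Answer: -2*log(x - 4) - 3*log(x + 5).


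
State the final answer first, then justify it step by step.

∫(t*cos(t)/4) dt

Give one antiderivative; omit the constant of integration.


The answer is t*sin(t)/4 + cos(t)/4.
Step 1. Integrate ∫(t*cos(t)/4) dt by parts with u = t, dv = (cos(t)/4) dt, so v = sin(t)/4: now t*sin(t)/4 + ∫(-sin(t)/4) dt.
Step 2. Evaluate the standard form: now t*sin(t)/4 + cos(t)/4.
Answer: t*sin(t)/4 + cos(t)/4.


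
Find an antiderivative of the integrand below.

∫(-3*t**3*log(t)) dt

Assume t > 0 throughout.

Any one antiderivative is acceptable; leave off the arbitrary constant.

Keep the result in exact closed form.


Answer: -3*t**4*log(t)/4 + 3*t**4/16.


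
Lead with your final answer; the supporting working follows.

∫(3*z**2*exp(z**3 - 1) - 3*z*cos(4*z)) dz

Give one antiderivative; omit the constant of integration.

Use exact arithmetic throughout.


The answer is -3*z*sin(4*z)/4 + exp(z**3 - 1) - 3*cos(4*z)/16.
Step 1. Rewrite: now ∫(-3*z*cos(4*z)) dz + ∫(3*z**2*exp(z**3 - 1)) dz.
Step 2. Integrate ∫(-3*z*cos(4*z)) dz by parts with u = z, dv = (-3*cos(4*z)) dz, so v = -3*sin(4*z)/4: now -3*z*sin(4*z)/4 + ∫(3*z**2*exp(z**3 - 1)) dz + ∫(3*sin(4*z)/4) dz.
Step 3. Evaluate the standard form: now -3*z*sin(4*z)/4 - 3*cos(4*z)/16 + ∫(3*z**2*exp(z**3 - 1)) dz.
Step 4. Substitute u = z**3 - 1, turning ∫(3*z**2*exp(z**3 - 1)) dz into ∫(exp(u)) du: now -3*z*sin(4*z)/4 - 3*cos(4*z)/16 + ∫(exp(u)) du.
Step 5. Evaluate the standard form: now -3*z*sin(4*z)/4 + exp(u) - 3*cos(4*z)/16.
Step 6. Substitute back u = z**3 - 1: now -3*z*sin(4*z)/4 + exp(z**3 - 1) - 3*cos(4*z)/16.
Answer: -3*z*sin(4*z)/4 + exp(z**3 - 1) - 3*cos(4*z)/16.


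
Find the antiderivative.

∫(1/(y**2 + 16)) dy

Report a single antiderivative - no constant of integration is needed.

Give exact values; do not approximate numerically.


Answer: atan(y/4)/4.


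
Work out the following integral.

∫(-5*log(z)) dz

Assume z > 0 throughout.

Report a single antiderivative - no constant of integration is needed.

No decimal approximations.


Answer: -5*z*log(z) + 5*z.


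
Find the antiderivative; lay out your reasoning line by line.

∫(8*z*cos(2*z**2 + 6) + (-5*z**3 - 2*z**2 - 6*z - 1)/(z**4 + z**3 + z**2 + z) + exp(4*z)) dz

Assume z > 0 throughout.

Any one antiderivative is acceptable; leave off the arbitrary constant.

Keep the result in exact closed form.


Step 1. Rewrite: now ∫(8*z*cos(2*z**2 + 6)) dz + ∫((-5*z**3 - 2*z**2 - 6*z - 1)/(z**4 + z**3 + z**2 + z)) dz + ∫(exp(4*z)) dz.
Step 2. Decompose ∫((-5*z**3 - 2*z**2 - 6*z - 1)/(z**4 + z**3 + z**2 + z)) dz by partial fractions, (-5*z**3 - 2*z**2 - 6*z - 1)/(z**4 + z**3 + z**2 + z) = -1/(z**2 + 1) - 4/(z + 1) - 1/z: now ∫(-1/z) dz + ∫(8*z*cos(2*z**2 + 6)) dz + ∫(-4/(z + 1)) dz + ∫(-1/(z**2 + 1)) dz + ∫(exp(4*z)) dz.
Step 3. Evaluate the standard form [assuming z > -1]: now -4*log(z + 1) + ∫(-1/z) dz + ∫(8*z*cos(2*z**2 + 6)) dz + ∫(-1/(z**2 + 1)) dz + ∫(exp(4*z)) dz.
Step 4. Evaluate the standard form [assuming z > 0]: now -log(z) - 4*log(z + 1) + ∫(8*z*cos(2*z**2 + 6)) dz + ∫(-1/(z**2 + 1)) dz + ∫(exp(4*z)) dz.
Step 5. Evaluate the standard form: now -log(z) - 4*log(z + 1) - atan(z) + ∫(8*z*cos(2*z**2 + 6)) dz + ∫(exp(4*z)) dz.
Step 6. Substitute u = z**2 + 3, turning ∫(8*z*cos(2*z**2 + 6)) dz into ∫(4*cos(2*u)) du: now -log(z) - 4*log(z + 1) - atan(z) + ∫(exp(4*z)) dz + ∫(4*cos(2*u)) du.
Step 7. Evaluate the standard form: now -log(z) - 4*log(z + 1) + 2*sin(2*u) - atan(z) + ∫(exp(4*z)) dz.
Step 8. Substitute back u = z**2 + 3: now -log(z) - 4*log(z + 1) + 2*sin(2*z**2 + 6) - atan(z) + ∫(exp(4*z)) dz.
Step 9. Evaluate the standard form: now exp(4*z)/4 - log(z) - 4*log(z + 1) + 2*sin(2*z**2 + 6) - atan(z).
Answer: exp(4*z)/4 - log(z) - 4*log(z + 1) + 2*sin(2*z**2 + 6) - atan(z).
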